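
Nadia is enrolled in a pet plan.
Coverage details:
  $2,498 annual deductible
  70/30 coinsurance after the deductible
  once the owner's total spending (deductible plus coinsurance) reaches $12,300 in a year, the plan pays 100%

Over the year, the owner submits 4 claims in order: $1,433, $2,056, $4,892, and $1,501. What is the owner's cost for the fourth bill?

$450.30

#1 ($1,433): all of it applies to the deductible. Cost to owner: $1,433. OOP to date $1,433.
#2 ($2,056): $1,065 to deductible, leaving $991; 30% of $991 = $297.30. Owner owes $1,362.30 (running OOP $2,795.30).
#3 ($4,892): deductible met; 30% of $4,892 = $1,467.60. Cost to owner: $1,467.60. OOP to date $4,262.90.
#4 ($1,501): deductible met; 30% of $1,501 = $450.30. Cost to owner: $450.30. OOP to date $4,713.20.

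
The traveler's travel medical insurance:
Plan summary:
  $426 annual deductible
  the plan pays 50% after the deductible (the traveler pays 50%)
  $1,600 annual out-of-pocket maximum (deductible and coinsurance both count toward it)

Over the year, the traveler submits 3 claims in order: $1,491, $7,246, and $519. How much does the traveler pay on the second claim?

$641.50

#1 ($1,491): deductible takes $426, $1,065 remains; 50% of $1,065 = $532.50. Cost to traveler: $958.50. OOP to date $958.50.
#2 ($7,246): deductible met; 50% of $7,246 = $3,623. Adding that to $958.50 gives $4,581.50, past the $1,600 cap; traveler pays only $1,600 − $958.50 = $641.50.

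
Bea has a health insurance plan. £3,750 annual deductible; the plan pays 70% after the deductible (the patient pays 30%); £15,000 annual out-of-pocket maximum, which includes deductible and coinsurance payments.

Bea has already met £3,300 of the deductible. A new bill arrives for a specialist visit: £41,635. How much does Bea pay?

£3,300 of the £3,750 deductible is already met, leaving £450.
After the £450 deductible portion, £41,635 − £450 = £41,185 is subject to coinsurance.
Coinsurance: £41,185 × 30% = £12,355.50.
Patient responsibility before any cap: £450 + £12,355.50 = £12,805.50.
Year-to-date out-of-pocket would reach £3,300 + £12,805.50 = £16,105.50, above the £15,000 maximum, so the patient pays only £15,000 − £3,300 = £11,700.

£11,700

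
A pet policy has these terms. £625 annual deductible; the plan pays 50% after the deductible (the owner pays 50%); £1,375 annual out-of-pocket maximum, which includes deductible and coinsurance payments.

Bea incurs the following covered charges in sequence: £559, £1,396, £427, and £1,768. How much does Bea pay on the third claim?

£85

#1 (£559): fully absorbed by the deductible. Owner pays £559; OOP now £559.
#2 (£1,396): £66 to deductible, leaving £1,330; owner's 50% is £665. Cost to owner: £731. OOP to date £1,290.
#3 (£427): deductible met; 50% of £427 = £213.50. That would push OOP to £1,503.50, over the £1,375 cap, so owner pays £1,375 − £1,290 = £85.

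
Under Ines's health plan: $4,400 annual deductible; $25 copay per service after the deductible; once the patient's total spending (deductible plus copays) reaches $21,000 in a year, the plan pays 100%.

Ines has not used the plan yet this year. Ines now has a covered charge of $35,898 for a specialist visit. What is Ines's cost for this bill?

$4,425

Nothing has been paid toward the $4,400 deductible, so the first $4,400 of this charge is applied there.
That leaves $35,898 − $4,400 = $31,498 for the copay.
Copay on this service: $25.
Patient responsibility before any cap: $4,400 + $25 = $4,425.
Cumulative spending $0 + $4,425 = $4,425 stays under the $21,000 maximum.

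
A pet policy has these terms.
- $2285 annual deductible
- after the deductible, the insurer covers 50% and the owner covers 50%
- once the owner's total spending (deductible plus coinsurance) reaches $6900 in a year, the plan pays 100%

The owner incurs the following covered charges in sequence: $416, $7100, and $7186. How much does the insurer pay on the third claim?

#1 ($416): all of it applies to the deductible. Owner pays $416; OOP now $416. Plan pays $416 − $416 = $0.
#2 ($7100): $1869 to deductible, leaving $5231; coinsurance $5231 × 50% = $2615.50. Cost to owner: $4484.50. OOP to date $4900.50. Insurer: $7100 − $4484.50 = $2615.50.
#3 ($7186): deductible already satisfied, so owner's share is 50% × $7186 = $3593. OOP would hit $8493.50 > $6900, so the cap limits the owner to $6900 − $4900.50 = $1999.50. Insurer: $7186 − $1999.50 = $5186.50.

$5186.50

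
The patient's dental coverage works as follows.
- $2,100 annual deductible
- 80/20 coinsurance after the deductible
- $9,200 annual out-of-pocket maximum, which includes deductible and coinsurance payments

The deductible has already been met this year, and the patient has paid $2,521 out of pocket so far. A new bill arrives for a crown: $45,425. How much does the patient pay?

With the deductible met, the entire $45,425 is subject to coinsurance.
Coinsurance: $45,425 × 20% = $9,085.
Adding $9,085 to the $2,521 already spent would give $11,606, which exceeds the $9,200 cap; the patient pays just $9,200 − $2,521 = $6,679.

$6,679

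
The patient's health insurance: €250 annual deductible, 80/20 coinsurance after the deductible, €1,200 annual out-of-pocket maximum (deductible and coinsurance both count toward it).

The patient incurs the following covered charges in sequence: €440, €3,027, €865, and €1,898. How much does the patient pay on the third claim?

€173

Bill 1, €440: €250 finishes the deductible; €190 goes to coinsurance; 20% of €190 = €38. Patient owes €288 (running OOP €288).
Bill 2, €3,027: deductible met; 20% of €3,027 = €605.40. Patient pays €605.40; OOP now €893.40.
Bill 3, €865: deductible met; 20% of €865 = €173. Cost to patient: €173. OOP to date €1,066.40.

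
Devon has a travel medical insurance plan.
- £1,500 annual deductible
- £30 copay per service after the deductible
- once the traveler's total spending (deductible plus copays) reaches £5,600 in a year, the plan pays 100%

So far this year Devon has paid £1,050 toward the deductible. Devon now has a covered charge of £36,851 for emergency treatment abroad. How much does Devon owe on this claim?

£480

Remaining deductible: £1,500 − £1,050 = £450.
After the £450 deductible portion, £36,851 − £450 = £36,401 is subject to the copay.
Copay on this service: £30.
That puts the traveler's cost at £450 + £30 = £480 before any cap.
Year-to-date out-of-pocket becomes £1,050 + £480 = £1,530, still under the £5,600 maximum, so no cap applies.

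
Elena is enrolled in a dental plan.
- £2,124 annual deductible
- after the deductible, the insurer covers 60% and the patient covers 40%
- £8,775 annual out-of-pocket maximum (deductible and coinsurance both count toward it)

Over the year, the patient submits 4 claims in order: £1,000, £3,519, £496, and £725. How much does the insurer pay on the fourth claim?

Claim 1 (£1,000): fully absorbed by the deductible. Patient owes £1,000 (running OOP £1,000). Plan pays £1,000 − £1,000 = £0.
Claim 2 (£3,519): deductible takes £1,124, £2,395 remains; patient's 40% is £958. Cost to patient: £2,082. OOP to date £3,082. Insurer: £3,519 − £2,082 = £1,437.
Claim 3 (£496): 40% coinsurance on £496 = £198.40. Cost to patient: £198.40. OOP to date £3,280.40. Plan pays £496 − £198.40 = £297.60.
Claim 4 (£725): 40% coinsurance on £725 = £290. Patient owes £290 (running OOP £3,570.40). Insurer: £725 − £290 = £435.

£435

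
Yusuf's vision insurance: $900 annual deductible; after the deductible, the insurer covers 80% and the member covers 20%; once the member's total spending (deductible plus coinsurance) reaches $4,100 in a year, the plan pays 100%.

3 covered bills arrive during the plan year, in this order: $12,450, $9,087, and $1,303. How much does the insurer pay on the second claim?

$8,197

Bill 1, $12,450: deductible takes $900, $11,550 remains; coinsurance $11,550 × 20% = $2,310. Cost to member: $3,210. OOP to date $3,210. Plan pays $12,450 − $3,210 = $9,240.
Bill 2, $9,087: 20% coinsurance on $9,087 = $1,817.40. OOP would hit $5,027.40 > $4,100, so the cap limits the member to $4,100 − $3,210 = $890. Insurer: $9,087 − $890 = $8,197.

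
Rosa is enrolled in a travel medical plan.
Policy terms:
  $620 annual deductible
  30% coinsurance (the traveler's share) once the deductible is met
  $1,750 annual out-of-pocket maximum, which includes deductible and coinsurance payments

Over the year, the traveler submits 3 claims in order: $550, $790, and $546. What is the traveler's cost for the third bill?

Claim 1 ($550): entire amount goes to the deductible. Traveler pays $550; OOP now $550.
Claim 2 ($790): $70 finishes the deductible; $720 goes to coinsurance; traveler's 30% is $216. Traveler pays $286; OOP now $836.
Claim 3 ($546): deductible already satisfied, so traveler's share is 30% × $546 = $163.80. Traveler pays $163.80; OOP now $999.80.

$163.80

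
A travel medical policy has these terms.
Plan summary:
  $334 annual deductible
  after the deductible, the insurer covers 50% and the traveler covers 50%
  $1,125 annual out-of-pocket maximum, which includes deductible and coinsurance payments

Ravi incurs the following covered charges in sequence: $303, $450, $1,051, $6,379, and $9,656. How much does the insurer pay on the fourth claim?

Claim 1 — $303: fully absorbed by the deductible. Traveler owes $303 (running OOP $303). Plan pays $303 − $303 = $0.
Claim 2 — $450: $31 to deductible, leaving $419; traveler's 50% is $209.50. Traveler pays $240.50; OOP now $543.50. Plan pays $450 − $240.50 = $209.50.
Claim 3 — $1,051: deductible met; 50% of $1,051 = $525.50. Cost to traveler: $525.50. OOP to date $1,069. Plan pays $1,051 − $525.50 = $525.50.
Claim 4 — $6,379: deductible met; 50% of $6,379 = $3,189.50. OOP would hit $4,258.50 > $1,125, so the cap limits the traveler to $1,125 − $1,069 = $56. Insurer: $6,379 − $56 = $6,323.

$6,323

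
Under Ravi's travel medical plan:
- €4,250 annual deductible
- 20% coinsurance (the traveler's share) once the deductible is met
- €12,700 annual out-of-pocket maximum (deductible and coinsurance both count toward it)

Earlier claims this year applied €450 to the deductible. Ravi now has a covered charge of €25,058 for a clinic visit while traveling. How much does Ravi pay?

€8,051.60

Remaining deductible: €4,250 − €450 = €3,800.
The remaining €21,258 (= €25,058 − €3,800) moves to coinsurance.
Coinsurance: €21,258 × 20% = €4,251.60.
So the traveler owes €3,800 + €4,251.60 = €8,051.60 before any cap.
Total out-of-pocket so far would be €450 + €8,051.60 = €8,501.60, below the €12,700 cap — no reduction.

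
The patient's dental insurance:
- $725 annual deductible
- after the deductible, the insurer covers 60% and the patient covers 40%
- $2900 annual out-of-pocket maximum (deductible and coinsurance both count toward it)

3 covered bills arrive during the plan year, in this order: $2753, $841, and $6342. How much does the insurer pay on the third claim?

$5314.60

Claim 1 — $2753: $725 to deductible, leaving $2028; 40% of $2028 = $811.20. Patient owes $1536.20 (running OOP $1536.20). Plan pays $2753 − $1536.20 = $1216.80.
Claim 2 — $841: 40% coinsurance on $841 = $336.40. Patient owes $336.40 (running OOP $1872.60). Insurer: $841 − $336.40 = $504.60.
Claim 3 — $6342: deductible met; 40% of $6342 = $2536.80. OOP would hit $4409.40 > $2900, so the cap limits the patient to $2900 − $1872.60 = $1027.40. Plan pays $6342 − $1027.40 = $5314.60.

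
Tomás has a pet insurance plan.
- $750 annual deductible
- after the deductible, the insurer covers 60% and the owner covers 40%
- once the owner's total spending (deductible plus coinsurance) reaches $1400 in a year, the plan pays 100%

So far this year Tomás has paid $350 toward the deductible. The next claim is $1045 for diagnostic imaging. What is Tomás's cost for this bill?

Deductible still to meet: $750 − $350 = $400.
The remaining $645 (= $1045 − $400) moves to coinsurance.
40% of $645 = $258 falls to the owner.
So the owner owes $400 + $258 = $658 before any cap.
Cumulative spending $350 + $658 = $1008 stays under the $1400 maximum.

$658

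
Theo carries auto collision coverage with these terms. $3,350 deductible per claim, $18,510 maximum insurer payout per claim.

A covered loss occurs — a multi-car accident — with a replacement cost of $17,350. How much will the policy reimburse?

Less the $3,350 deductible: $17,350 − $3,350 = $14,000.
$14,000 is within the $18,510 limit, so the insurer pays $14,000.

$14,000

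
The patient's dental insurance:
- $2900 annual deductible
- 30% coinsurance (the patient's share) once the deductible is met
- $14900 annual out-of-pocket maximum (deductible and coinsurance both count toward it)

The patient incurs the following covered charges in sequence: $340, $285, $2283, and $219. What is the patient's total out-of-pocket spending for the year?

Claim 1 ($340): all of it applies to the deductible. Patient owes $340 (running OOP $340).
Claim 2 ($285): entire amount goes to the deductible. Patient owes $285 (running OOP $625).
Claim 3 ($2283): $2275 finishes the deductible; $8 goes to coinsurance; coinsurance $8 × 30% = $2.40. Patient owes $2277.40 (running OOP $2902.40).
Claim 4 ($219): 30% coinsurance on $219 = $65.70. Patient owes $65.70 (running OOP $2968.10).
Summing the patient's payments: $340 + $285 + $2277.40 + $65.70 = $2968.10.

$2968.10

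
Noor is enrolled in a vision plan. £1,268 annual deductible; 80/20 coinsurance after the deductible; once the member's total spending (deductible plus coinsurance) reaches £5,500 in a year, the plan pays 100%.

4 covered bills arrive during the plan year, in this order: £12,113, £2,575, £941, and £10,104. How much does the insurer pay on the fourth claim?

£8,744.20

Claim 1 — £12,113: deductible takes £1,268, £10,845 remains; 20% of £10,845 = £2,169. Member pays £3,437; OOP now £3,437. Plan pays £12,113 − £3,437 = £8,676.
Claim 2 — £2,575: deductible already satisfied, so member's share is 20% × £2,575 = £515. Member owes £515 (running OOP £3,952). Plan pays £2,575 − £515 = £2,060.
Claim 3 — £941: deductible met; 20% of £941 = £188.20. Member pays £188.20; OOP now £4,140.20. Plan pays £941 − £188.20 = £752.80.
Claim 4 — £10,104: deductible met; 20% of £10,104 = £2,020.80. That would push OOP to £6,161, over the £5,500 cap, so member pays £5,500 − £4,140.20 = £1,359.80. Insurer: £10,104 − £1,359.80 = £8,744.20.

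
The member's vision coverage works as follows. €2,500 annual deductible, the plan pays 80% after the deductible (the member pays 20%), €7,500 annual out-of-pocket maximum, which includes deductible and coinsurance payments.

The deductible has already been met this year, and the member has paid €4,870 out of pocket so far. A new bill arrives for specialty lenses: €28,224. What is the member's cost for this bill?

€2,630

With the deductible met, the entire €28,224 is subject to coinsurance.
20% of €28,224 = €5,644.80 falls to the member.
Adding €5,644.80 to the €4,870 already spent would give €10,514.80, which exceeds the €7,500 cap; the member pays just €7,500 − €4,870 = €2,630.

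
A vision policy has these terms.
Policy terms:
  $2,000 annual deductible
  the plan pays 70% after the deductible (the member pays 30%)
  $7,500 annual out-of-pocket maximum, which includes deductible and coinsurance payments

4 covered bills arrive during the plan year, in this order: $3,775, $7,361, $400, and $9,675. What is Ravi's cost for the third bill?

$120

Claim 1 ($3,775): deductible takes $2,000, $1,775 remains; coinsurance $1,775 × 30% = $532.50. Member owes $2,532.50 (running OOP $2,532.50).
Claim 2 ($7,361): 30% coinsurance on $7,361 = $2,208.30. Member owes $2,208.30 (running OOP $4,740.80).
Claim 3 ($400): deductible met; 30% of $400 = $120. Member pays $120; OOP now $4,860.80.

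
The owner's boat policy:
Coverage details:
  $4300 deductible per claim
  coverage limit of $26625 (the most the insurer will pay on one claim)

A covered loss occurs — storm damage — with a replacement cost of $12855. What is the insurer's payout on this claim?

$8555

Less the $4300 deductible: $12855 − $4300 = $8555.
That's under the $26625 cap, so the insurer reimburses the full $8555.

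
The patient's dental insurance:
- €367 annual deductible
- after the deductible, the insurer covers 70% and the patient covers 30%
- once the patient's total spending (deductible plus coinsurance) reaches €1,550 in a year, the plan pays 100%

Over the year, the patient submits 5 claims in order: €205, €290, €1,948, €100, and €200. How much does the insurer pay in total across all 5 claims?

€1,663.20

Claim 1 (€205): all of it applies to the deductible. Patient owes €205 (running OOP €205). Insurer: €205 − €205 = €0.
Claim 2 (€290): deductible takes €162, €128 remains; patient's 30% is €38.40. Patient pays €200.40; OOP now €405.40. Plan pays €290 − €200.40 = €89.60.
Claim 3 (€1,948): 30% coinsurance on €1,948 = €584.40. Patient pays €584.40; OOP now €989.80. Plan pays €1,948 − €584.40 = €1,363.60.
Claim 4 (€100): deductible met; 30% of €100 = €30. Cost to patient: €30. OOP to date €1,019.80. Plan pays €100 − €30 = €70.
Claim 5 (€200): 30% coinsurance on €200 = €60. Patient pays €60; OOP now €1,079.80. Insurer: €200 − €60 = €140.
Insurer total = bills − patient's total = €2,743 − €1,079.80 = €1,663.20.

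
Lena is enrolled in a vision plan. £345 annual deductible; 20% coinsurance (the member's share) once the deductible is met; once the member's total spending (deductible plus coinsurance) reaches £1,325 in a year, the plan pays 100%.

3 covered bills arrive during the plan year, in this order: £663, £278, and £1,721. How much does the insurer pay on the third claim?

£1,376.80

Bill 1, £663: deductible takes £345, £318 remains; member's 20% is £63.60. Cost to member: £408.60. OOP to date £408.60. Insurer: £663 − £408.60 = £254.40.
Bill 2, £278: deductible already satisfied, so member's share is 20% × £278 = £55.60. Cost to member: £55.60. OOP to date £464.20. Plan pays £278 − £55.60 = £222.40.
Bill 3, £1,721: 20% coinsurance on £1,721 = £344.20. Member owes £344.20 (running OOP £808.40). Plan pays £1,721 − £344.20 = £1,376.80.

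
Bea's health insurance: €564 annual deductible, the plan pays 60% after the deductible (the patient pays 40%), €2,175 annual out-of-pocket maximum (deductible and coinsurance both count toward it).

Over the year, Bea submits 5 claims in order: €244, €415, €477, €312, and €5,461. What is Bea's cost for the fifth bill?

Bill 1, €244: all of it applies to the deductible. Patient pays €244; OOP now €244.
Bill 2, €415: €320 to deductible, leaving €95; patient's 40% is €38. Patient owes €358 (running OOP €602).
Bill 3, €477: deductible already satisfied, so patient's share is 40% × €477 = €190.80. Cost to patient: €190.80. OOP to date €792.80.
Bill 4, €312: 40% coinsurance on €312 = €124.80. Patient pays €124.80; OOP now €917.60.
Bill 5, €5,461: 40% coinsurance on €5,461 = €2,184.40. OOP would hit €3,102 > €2,175, so the cap limits the patient to €2,175 − €917.60 = €1,257.40.

€1,257.40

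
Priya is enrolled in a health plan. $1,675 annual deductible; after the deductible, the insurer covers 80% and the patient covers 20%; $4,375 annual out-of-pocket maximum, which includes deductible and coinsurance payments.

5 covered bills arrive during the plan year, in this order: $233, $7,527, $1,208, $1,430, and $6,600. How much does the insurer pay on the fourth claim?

$1,144

Claim 1 — $233: all of it applies to the deductible. Cost to patient: $233. OOP to date $233. Insurer: $233 − $233 = $0.
Claim 2 — $7,527: $1,442 to deductible, leaving $6,085; patient's 20% is $1,217. Patient owes $2,659 (running OOP $2,892). Plan pays $7,527 − $2,659 = $4,868.
Claim 3 — $1,208: deductible already satisfied, so patient's share is 20% × $1,208 = $241.60. Patient owes $241.60 (running OOP $3,133.60). Plan pays $1,208 − $241.60 = $966.40.
Claim 4 — $1,430: 20% coinsurance on $1,430 = $286. Patient owes $286 (running OOP $3,419.60). Insurer: $1,430 − $286 = $1,144.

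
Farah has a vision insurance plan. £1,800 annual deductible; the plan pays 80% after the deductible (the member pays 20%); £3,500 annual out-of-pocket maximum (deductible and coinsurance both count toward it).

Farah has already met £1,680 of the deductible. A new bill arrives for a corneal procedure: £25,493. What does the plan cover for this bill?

£23,673

£1,680 of the £1,800 deductible is already met, leaving £120.
The remaining £25,373 (= £25,493 − £120) moves to coinsurance.
Coinsurance: £25,373 × 20% = £5,074.60.
That puts the member's cost at £120 + £5,074.60 = £5,194.60 before any cap.
That would bring total out-of-pocket to £6,874.60, past the £3,500 cap. The member is capped at £3,500 − £1,680 = £1,820 on this claim.
Insurer pays the balance: £25,493 − £1,820 = £23,673.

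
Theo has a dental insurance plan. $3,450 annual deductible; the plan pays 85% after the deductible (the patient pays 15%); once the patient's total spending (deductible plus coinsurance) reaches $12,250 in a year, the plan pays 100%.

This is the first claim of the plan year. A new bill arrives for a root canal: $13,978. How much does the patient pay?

$5,029.20

Nothing has been paid toward the $3,450 deductible, so the first $3,450 of this charge is applied there.
The remaining $10,528 (= $13,978 − $3,450) moves to coinsurance.
Coinsurance: $10,528 × 15% = $1,579.20.
Patient responsibility before any cap: $3,450 + $1,579.20 = $5,029.20.
Year-to-date out-of-pocket becomes $0 + $5,029.20 = $5,029.20, still under the $12,250 maximum, so no cap applies.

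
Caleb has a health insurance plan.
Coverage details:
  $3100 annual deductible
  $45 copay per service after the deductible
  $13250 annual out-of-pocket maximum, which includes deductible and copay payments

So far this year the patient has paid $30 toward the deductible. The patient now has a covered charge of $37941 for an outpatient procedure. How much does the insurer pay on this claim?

$34826

Deductible still to meet: $3100 − $30 = $3070.
That leaves $37941 − $3070 = $34871 for the copay.
Copay on this service: $45.
So the patient owes $3070 + $45 = $3115 before any cap.
Cumulative spending $30 + $3115 = $3145 stays under the $13250 maximum.
The insurer covers the remainder: $37941 − $3115 = $34826.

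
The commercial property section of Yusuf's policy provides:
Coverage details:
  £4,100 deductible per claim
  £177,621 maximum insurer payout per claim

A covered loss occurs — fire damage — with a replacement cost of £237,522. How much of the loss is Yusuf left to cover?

Subtract the deductible: £237,522 − £4,100 = £233,422.
The £177,621 per-incident cap binds; insurer pays £177,621.
The business bears the rest of the original loss: £237,522 − £177,621 = £59,901.

£59,901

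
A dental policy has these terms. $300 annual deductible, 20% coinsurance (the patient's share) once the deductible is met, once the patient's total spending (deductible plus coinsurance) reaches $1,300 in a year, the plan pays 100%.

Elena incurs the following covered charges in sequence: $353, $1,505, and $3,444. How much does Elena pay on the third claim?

$688.40

#1 ($353): $300 finishes the deductible; $53 goes to coinsurance; 20% of $53 = $10.60. Patient pays $310.60; OOP now $310.60.
#2 ($1,505): deductible already satisfied, so patient's share is 20% × $1,505 = $301. Patient pays $301; OOP now $611.60.
#3 ($3,444): deductible already satisfied, so patient's share is 20% × $3,444 = $688.80. OOP would hit $1,300.40 > $1,300, so the cap limits the patient to $1,300 − $611.60 = $688.40.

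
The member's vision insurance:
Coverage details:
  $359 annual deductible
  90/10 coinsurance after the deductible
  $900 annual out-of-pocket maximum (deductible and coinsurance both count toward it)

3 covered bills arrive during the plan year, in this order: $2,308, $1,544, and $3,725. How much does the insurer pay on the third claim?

Bill 1, $2,308: deductible takes $359, $1,949 remains; coinsurance $1,949 × 10% = $194.90. Member owes $553.90 (running OOP $553.90). Plan pays $2,308 − $553.90 = $1,754.10.
Bill 2, $1,544: 10% coinsurance on $1,544 = $154.40. Cost to member: $154.40. OOP to date $708.30. Plan pays $1,544 − $154.40 = $1,389.60.
Bill 3, $3,725: 10% coinsurance on $3,725 = $372.50. OOP would hit $1,080.80 > $900, so the cap limits the member to $900 − $708.30 = $191.70. Insurer: $3,725 − $191.70 = $3,533.30.

$3,533.30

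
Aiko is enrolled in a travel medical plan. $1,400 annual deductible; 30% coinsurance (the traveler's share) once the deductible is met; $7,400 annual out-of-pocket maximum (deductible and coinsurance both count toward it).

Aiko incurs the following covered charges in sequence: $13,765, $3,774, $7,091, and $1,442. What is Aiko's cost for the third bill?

$1,158.30

Claim 1 — $13,765: deductible takes $1,400, $12,365 remains; coinsurance $12,365 × 30% = $3,709.50. Traveler owes $5,109.50 (running OOP $5,109.50).
Claim 2 — $3,774: 30% coinsurance on $3,774 = $1,132.20. Traveler pays $1,132.20; OOP now $6,241.70.
Claim 3 — $7,091: 30% coinsurance on $7,091 = $2,127.30. That would push OOP to $8,369, over the $7,400 cap, so traveler pays $7,400 − $6,241.70 = $1,158.30.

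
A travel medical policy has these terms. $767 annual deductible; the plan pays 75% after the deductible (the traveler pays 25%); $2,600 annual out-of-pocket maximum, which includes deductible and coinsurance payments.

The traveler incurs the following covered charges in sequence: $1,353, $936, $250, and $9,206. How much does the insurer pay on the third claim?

$187.50

Claim 1 — $1,353: $767 finishes the deductible; $586 goes to coinsurance; coinsurance $586 × 25% = $146.50. Traveler owes $913.50 (running OOP $913.50). Insurer: $1,353 − $913.50 = $439.50.
Claim 2 — $936: 25% coinsurance on $936 = $234. Traveler owes $234 (running OOP $1,147.50). Insurer: $936 − $234 = $702.
Claim 3 — $250: deductible already satisfied, so traveler's share is 25% × $250 = $62.50. Traveler pays $62.50; OOP now $1,210. Insurer: $250 − $62.50 = $187.50.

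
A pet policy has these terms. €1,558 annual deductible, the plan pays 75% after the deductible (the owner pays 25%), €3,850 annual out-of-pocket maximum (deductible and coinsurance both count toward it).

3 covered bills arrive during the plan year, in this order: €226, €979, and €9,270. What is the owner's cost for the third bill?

Claim 1 — €226: entire amount goes to the deductible. Cost to owner: €226. OOP to date €226.
Claim 2 — €979: all of it applies to the deductible. Cost to owner: €979. OOP to date €1,205.
Claim 3 — €9,270: deductible takes €353, €8,917 remains; coinsurance €8,917 × 25% = €2,229.25. Owner owes €2,582.25 (running OOP €3,787.25).

€2,582.25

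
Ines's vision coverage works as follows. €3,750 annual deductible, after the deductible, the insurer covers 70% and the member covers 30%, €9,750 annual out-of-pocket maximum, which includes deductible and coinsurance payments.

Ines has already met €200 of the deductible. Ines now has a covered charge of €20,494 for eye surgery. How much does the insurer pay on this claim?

€11,860.80

€200 of the €3,750 deductible is already met, leaving €3,550.
That leaves €20,494 − €3,550 = €16,944 for coinsurance.
Member's 30% share of €16,944 is €5,083.20.
That puts the member's cost at €3,550 + €5,083.20 = €8,633.20 before any cap.
Total out-of-pocket so far would be €200 + €8,633.20 = €8,833.20, below the €9,750 cap — no reduction.
Insurer pays the balance: €20,494 − €8,633.20 = €11,860.80.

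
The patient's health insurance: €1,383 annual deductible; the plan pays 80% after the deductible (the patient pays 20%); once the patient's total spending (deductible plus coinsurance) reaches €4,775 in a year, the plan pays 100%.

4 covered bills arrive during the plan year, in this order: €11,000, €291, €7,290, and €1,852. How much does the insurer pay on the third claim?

Bill 1, €11,000: €1,383 to deductible, leaving €9,617; patient's 20% is €1,923.40. Cost to patient: €3,306.40. OOP to date €3,306.40. Plan pays €11,000 − €3,306.40 = €7,693.60.
Bill 2, €291: 20% coinsurance on €291 = €58.20. Patient pays €58.20; OOP now €3,364.60. Plan pays €291 − €58.20 = €232.80.
Bill 3, €7,290: 20% coinsurance on €7,290 = €1,458. Adding that to €3,364.60 gives €4,822.60, past the €4,775 cap; patient pays only €4,775 − €3,364.60 = €1,410.40. Insurer: €7,290 − €1,410.40 = €5,879.60.

€5,879.60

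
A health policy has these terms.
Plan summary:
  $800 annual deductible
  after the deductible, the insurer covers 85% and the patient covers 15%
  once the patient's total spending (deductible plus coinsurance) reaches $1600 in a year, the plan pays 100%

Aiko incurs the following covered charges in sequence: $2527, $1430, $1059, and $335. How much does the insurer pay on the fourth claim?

#1 ($2527): $800 to deductible, leaving $1727; patient's 15% is $259.05. Cost to patient: $1059.05. OOP to date $1059.05. Insurer: $2527 − $1059.05 = $1467.95.
#2 ($1430): 15% coinsurance on $1430 = $214.50. Patient owes $214.50 (running OOP $1273.55). Plan pays $1430 − $214.50 = $1215.50.
#3 ($1059): deductible already satisfied, so patient's share is 15% × $1059 = $158.85. Patient pays $158.85; OOP now $1432.40. Plan pays $1059 − $158.85 = $900.15.
#4 ($335): 15% coinsurance on $335 = $50.25. Patient owes $50.25 (running OOP $1482.65). Plan pays $335 − $50.25 = $284.75.

$284.75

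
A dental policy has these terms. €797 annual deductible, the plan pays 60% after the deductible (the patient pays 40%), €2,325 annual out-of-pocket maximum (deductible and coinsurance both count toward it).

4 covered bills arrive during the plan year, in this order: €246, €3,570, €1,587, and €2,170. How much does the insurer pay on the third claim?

Bill 1, €246: fully absorbed by the deductible. Patient pays €246; OOP now €246. Plan pays €246 − €246 = €0.
Bill 2, €3,570: €551 finishes the deductible; €3,019 goes to coinsurance; patient's 40% is €1,207.60. Cost to patient: €1,758.60. OOP to date €2,004.60. Plan pays €3,570 − €1,758.60 = €1,811.40.
Bill 3, €1,587: deductible met; 40% of €1,587 = €634.80. OOP would hit €2,639.40 > €2,325, so the cap limits the patient to €2,325 − €2,004.60 = €320.40. Plan pays €1,587 − €320.40 = €1,266.60.

€1,266.60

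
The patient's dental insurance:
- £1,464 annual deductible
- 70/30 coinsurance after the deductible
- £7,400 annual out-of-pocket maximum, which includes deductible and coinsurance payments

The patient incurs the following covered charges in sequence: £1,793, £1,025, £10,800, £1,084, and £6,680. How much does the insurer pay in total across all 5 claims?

£13,982

Claim 1 (£1,793): £1,464 to deductible, leaving £329; 30% of £329 = £98.70. Cost to patient: £1,562.70. OOP to date £1,562.70. Insurer: £1,793 − £1,562.70 = £230.30.
Claim 2 (£1,025): 30% coinsurance on £1,025 = £307.50. Patient owes £307.50 (running OOP £1,870.20). Plan pays £1,025 − £307.50 = £717.50.
Claim 3 (£10,800): deductible already satisfied, so patient's share is 30% × £10,800 = £3,240. Patient owes £3,240 (running OOP £5,110.20). Insurer: £10,800 − £3,240 = £7,560.
Claim 4 (£1,084): deductible met; 30% of £1,084 = £325.20. Cost to patient: £325.20. OOP to date £5,435.40. Plan pays £1,084 − £325.20 = £758.80.
Claim 5 (£6,680): deductible met; 30% of £6,680 = £2,004. That would push OOP to £7,439.40, over the £7,400 cap, so patient pays £7,400 − £5,435.40 = £1,964.60. Insurer: £6,680 − £1,964.60 = £4,715.40.
Insurer total: £230.30 + £717.50 + £7,560 + £758.80 + £4,715.40 = £13,982.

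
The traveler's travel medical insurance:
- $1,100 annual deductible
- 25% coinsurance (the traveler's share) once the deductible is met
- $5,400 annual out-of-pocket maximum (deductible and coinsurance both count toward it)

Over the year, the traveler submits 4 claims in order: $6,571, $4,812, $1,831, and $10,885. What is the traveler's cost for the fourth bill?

$1,271.50

Bill 1, $6,571: $1,100 to deductible, leaving $5,471; traveler's 25% is $1,367.75. Traveler owes $2,467.75 (running OOP $2,467.75).
Bill 2, $4,812: deductible already satisfied, so traveler's share is 25% × $4,812 = $1,203. Traveler pays $1,203; OOP now $3,670.75.
Bill 3, $1,831: deductible met; 25% of $1,831 = $457.75. Cost to traveler: $457.75. OOP to date $4,128.50.
Bill 4, $10,885: deductible met; 25% of $10,885 = $2,721.25. OOP would hit $6,849.75 > $5,400, so the cap limits the traveler to $5,400 − $4,128.50 = $1,271.50.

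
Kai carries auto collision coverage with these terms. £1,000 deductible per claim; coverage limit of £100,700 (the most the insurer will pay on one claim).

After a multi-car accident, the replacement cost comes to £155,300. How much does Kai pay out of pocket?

£54,600

After the deductible, £155,300 − £1,000 = £154,300 remains.
Since £154,300 > £100,700, the payout is capped at £100,700.
Out of pocket: £155,300 − £100,700 = £54,600.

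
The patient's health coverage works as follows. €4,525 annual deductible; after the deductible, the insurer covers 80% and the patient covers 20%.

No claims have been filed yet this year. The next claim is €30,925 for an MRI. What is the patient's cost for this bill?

€9,805

The full €4,525 deductible is still open; €4,525 of this bill applies to it.
After the €4,525 deductible portion, €30,925 − €4,525 = €26,400 is subject to coinsurance.
Patient's 20% share of €26,400 is €5,280.
Patient responsibility: €4,525 + €5,280 = €9,805.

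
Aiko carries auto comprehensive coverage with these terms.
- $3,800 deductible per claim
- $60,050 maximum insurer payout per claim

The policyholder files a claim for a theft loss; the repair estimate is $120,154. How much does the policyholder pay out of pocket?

$60,104

After the deductible, $120,154 − $3,800 = $116,354 remains.
Since $116,354 > $60,050, the payout is capped at $60,050.
Out of pocket: $120,154 − $60,050 = $60,104.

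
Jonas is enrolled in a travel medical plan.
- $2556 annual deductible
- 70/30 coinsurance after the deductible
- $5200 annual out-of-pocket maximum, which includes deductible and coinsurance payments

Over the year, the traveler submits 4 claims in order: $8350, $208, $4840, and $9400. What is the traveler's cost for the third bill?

Claim 1 — $8350: $2556 finishes the deductible; $5794 goes to coinsurance; 30% of $5794 = $1738.20. Traveler pays $4294.20; OOP now $4294.20.
Claim 2 — $208: 30% coinsurance on $208 = $62.40. Traveler owes $62.40 (running OOP $4356.60).
Claim 3 — $4840: deductible met; 30% of $4840 = $1452. Adding that to $4356.60 gives $5808.60, past the $5200 cap; traveler pays only $5200 − $4356.60 = $843.40.

$843.40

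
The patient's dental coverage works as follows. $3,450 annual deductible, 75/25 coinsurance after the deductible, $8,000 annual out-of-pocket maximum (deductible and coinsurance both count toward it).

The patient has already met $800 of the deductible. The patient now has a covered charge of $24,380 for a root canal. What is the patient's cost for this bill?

$7,200

$800 of the $3,450 deductible is already met, leaving $2,650.
After the $2,650 deductible portion, $24,380 − $2,650 = $21,730 is subject to coinsurance.
Patient's 25% share of $21,730 is $5,432.50.
That puts the patient's cost at $2,650 + $5,432.50 = $8,082.50 before any cap.
Adding $8,082.50 to the $800 already spent would give $8,882.50, which exceeds the $8,000 cap; the patient pays just $8,000 − $800 = $7,200.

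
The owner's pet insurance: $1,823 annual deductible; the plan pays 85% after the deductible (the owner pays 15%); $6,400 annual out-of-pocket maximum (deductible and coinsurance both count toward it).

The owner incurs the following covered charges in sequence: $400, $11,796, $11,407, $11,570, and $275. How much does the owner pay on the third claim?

$1,711.05

Claim 1 ($400): entire amount goes to the deductible. Cost to owner: $400. OOP to date $400.
Claim 2 ($11,796): $1,423 to deductible, leaving $10,373; owner's 15% is $1,555.95. Owner pays $2,978.95; OOP now $3,378.95.
Claim 3 ($11,407): 15% coinsurance on $11,407 = $1,711.05. Cost to owner: $1,711.05. OOP to date $5,090.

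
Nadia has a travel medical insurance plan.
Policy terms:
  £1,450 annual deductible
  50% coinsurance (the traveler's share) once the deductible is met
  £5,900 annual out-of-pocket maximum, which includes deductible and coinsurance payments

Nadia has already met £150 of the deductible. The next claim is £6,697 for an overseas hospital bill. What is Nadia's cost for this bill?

Deductible still to meet: £1,450 − £150 = £1,300.
After the £1,300 deductible portion, £6,697 − £1,300 = £5,397 is subject to coinsurance.
50% of £5,397 = £2,698.50 falls to the traveler.
Traveler responsibility before any cap: £1,300 + £2,698.50 = £3,998.50.
Cumulative spending £150 + £3,998.50 = £4,148.50 stays under the £5,900 maximum.

£3,998.50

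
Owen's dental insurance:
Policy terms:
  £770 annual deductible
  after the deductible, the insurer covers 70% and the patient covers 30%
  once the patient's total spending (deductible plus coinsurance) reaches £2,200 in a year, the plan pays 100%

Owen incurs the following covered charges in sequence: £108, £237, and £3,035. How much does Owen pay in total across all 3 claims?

#1 (£108): fully absorbed by the deductible. Cost to patient: £108. OOP to date £108.
#2 (£237): fully absorbed by the deductible. Cost to patient: £237. OOP to date £345.
#3 (£3,035): deductible takes £425, £2,610 remains; patient's 30% is £783. Patient pays £1,208; OOP now £1,553.
Total paid by the patient: £108 + £237 + £1,208 = £1,553.

£1,553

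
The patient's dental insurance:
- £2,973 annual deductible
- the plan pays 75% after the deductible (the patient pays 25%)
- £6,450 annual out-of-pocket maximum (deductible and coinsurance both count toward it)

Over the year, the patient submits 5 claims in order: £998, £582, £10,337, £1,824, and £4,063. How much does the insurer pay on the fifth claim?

£3,278

#1 (£998): fully absorbed by the deductible. Patient pays £998; OOP now £998. Insurer: £998 − £998 = £0.
#2 (£582): all of it applies to the deductible. Patient pays £582; OOP now £1,580. Insurer: £582 − £582 = £0.
#3 (£10,337): deductible takes £1,393, £8,944 remains; 25% of £8,944 = £2,236. Cost to patient: £3,629. OOP to date £5,209. Plan pays £10,337 − £3,629 = £6,708.
#4 (£1,824): deductible already satisfied, so patient's share is 25% × £1,824 = £456. Patient pays £456; OOP now £5,665. Plan pays £1,824 − £456 = £1,368.
#5 (£4,063): deductible already satisfied, so patient's share is 25% × £4,063 = £1,015.75. Adding that to £5,665 gives £6,680.75, past the £6,450 cap; patient pays only £6,450 − £5,665 = £785. Plan pays £4,063 − £785 = £3,278.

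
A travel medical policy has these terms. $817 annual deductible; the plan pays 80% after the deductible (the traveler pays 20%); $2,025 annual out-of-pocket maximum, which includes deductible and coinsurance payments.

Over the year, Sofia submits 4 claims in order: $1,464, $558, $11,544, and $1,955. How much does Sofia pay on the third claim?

$967

Claim 1 — $1,464: $817 to deductible, leaving $647; coinsurance $647 × 20% = $129.40. Traveler pays $946.40; OOP now $946.40.
Claim 2 — $558: deductible met; 20% of $558 = $111.60. Traveler owes $111.60 (running OOP $1,058).
Claim 3 — $11,544: deductible met; 20% of $11,544 = $2,308.80. Adding that to $1,058 gives $3,366.80, past the $2,025 cap; traveler pays only $2,025 − $1,058 = $967.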